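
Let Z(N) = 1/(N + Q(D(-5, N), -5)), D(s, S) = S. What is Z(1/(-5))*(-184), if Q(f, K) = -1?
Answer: 460/3 ≈ 153.33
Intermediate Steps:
Z(N) = 1/(-1 + N) (Z(N) = 1/(N - 1) = 1/(-1 + N))
Z(1/(-5))*(-184) = -184/(-1 + 1/(-5)) = -184/(-1 - ⅕) = -184/(-6/5) = -⅚*(-184) = 460/3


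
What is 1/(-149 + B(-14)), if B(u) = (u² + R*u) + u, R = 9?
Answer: -1/93 ≈ -0.010753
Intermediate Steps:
B(u) = u² + 10*u (B(u) = (u² + 9*u) + u = u² + 10*u)
1/(-149 + B(-14)) = 1/(-149 - 14*(10 - 14)) = 1/(-149 - 14*(-4)) = 1/(-149 + 56) = 1/(-93) = -1/93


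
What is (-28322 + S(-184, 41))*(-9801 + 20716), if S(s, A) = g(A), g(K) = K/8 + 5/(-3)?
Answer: -7418325175/24 ≈ -3.0910e+8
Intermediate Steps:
g(K) = -5/3 + K/8 (g(K) = K*(⅛) + 5*(-⅓) = K/8 - 5/3 = -5/3 + K/8)
S(s, A) = -5/3 + A/8
(-28322 + S(-184, 41))*(-9801 + 20716) = (-28322 + (-5/3 + (⅛)*41))*(-9801 + 20716) = (-28322 + (-5/3 + 41/8))*10915 = (-28322 + 83/24)*10915 = -679645/24*10915 = -7418325175/24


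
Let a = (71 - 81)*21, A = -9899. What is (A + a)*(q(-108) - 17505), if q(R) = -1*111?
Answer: 178080144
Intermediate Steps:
a = -210 (a = -10*21 = -210)
q(R) = -111
(A + a)*(q(-108) - 17505) = (-9899 - 210)*(-111 - 17505) = -10109*(-17616) = 178080144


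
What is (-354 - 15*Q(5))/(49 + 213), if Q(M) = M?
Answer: -429/262 ≈ -1.6374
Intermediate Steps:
(-354 - 15*Q(5))/(49 + 213) = (-354 - 15*5)/(49 + 213) = (-354 - 75)/262 = -429*1/262 = -429/262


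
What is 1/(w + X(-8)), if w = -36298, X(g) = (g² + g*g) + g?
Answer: -1/36178 ≈ -2.7641e-5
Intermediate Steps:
X(g) = g + 2*g² (X(g) = (g² + g²) + g = 2*g² + g = g + 2*g²)
1/(w + X(-8)) = 1/(-36298 - 8*(1 + 2*(-8))) = 1/(-36298 - 8*(1 - 16)) = 1/(-36298 - 8*(-15)) = 1/(-36298 + 120) = 1/(-36178) = -1/36178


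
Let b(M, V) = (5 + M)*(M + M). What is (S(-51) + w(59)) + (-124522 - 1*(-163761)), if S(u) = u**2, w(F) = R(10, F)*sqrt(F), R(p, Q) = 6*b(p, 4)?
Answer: 41840 + 1800*sqrt(59) ≈ 55666.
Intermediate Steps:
b(M, V) = 2*M*(5 + M) (b(M, V) = (5 + M)*(2*M) = 2*M*(5 + M))
R(p, Q) = 12*p*(5 + p) (R(p, Q) = 6*(2*p*(5 + p)) = 12*p*(5 + p))
w(F) = 1800*sqrt(F) (w(F) = (12*10*(5 + 10))*sqrt(F) = (12*10*15)*sqrt(F) = 1800*sqrt(F))
(S(-51) + w(59)) + (-124522 - 1*(-163761)) = ((-51)**2 + 1800*sqrt(59)) + (-124522 - 1*(-163761)) = (2601 + 1800*sqrt(59)) + (-124522 + 163761) = (2601 + 1800*sqrt(59)) + 39239 = 41840 + 1800*sqrt(59)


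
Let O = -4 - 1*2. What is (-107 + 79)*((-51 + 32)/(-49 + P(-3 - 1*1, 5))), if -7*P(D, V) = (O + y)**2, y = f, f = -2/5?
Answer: -93100/9599 ≈ -9.6989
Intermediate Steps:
f = -2/5 (f = -2*1/5 = -2/5 ≈ -0.40000)
O = -6 (O = -4 - 2 = -6)
y = -2/5 ≈ -0.40000
P(D, V) = -1024/175 (P(D, V) = -(-6 - 2/5)**2/7 = -(-32/5)**2/7 = -1/7*1024/25 = -1024/175)
(-107 + 79)*((-51 + 32)/(-49 + P(-3 - 1*1, 5))) = (-107 + 79)*((-51 + 32)/(-49 - 1024/175)) = -(-532)/(-9599/175) = -(-532)*(-175)/9599 = -28*3325/9599 = -93100/9599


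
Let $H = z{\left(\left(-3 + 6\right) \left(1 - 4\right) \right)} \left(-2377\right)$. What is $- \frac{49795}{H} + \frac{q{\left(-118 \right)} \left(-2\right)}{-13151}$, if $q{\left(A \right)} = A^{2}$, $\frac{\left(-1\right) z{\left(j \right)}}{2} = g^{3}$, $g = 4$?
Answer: $\frac{7818067043}{4001270656} \approx 1.9539$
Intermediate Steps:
$z{\left(j \right)} = -128$ ($z{\left(j \right)} = - 2 \cdot 4^{3} = \left(-2\right) 64 = -128$)
$H = 304256$ ($H = \left(-128\right) \left(-2377\right) = 304256$)
$- \frac{49795}{H} + \frac{q{\left(-118 \right)} \left(-2\right)}{-13151} = - \frac{49795}{304256} + \frac{\left(-118\right)^{2} \left(-2\right)}{-13151} = \left(-49795\right) \frac{1}{304256} + 13924 \left(-2\right) \left(- \frac{1}{13151}\right) = - \frac{49795}{304256} - - \frac{27848}{13151} = - \frac{49795}{304256} + \frac{27848}{13151} = \frac{7818067043}{4001270656}$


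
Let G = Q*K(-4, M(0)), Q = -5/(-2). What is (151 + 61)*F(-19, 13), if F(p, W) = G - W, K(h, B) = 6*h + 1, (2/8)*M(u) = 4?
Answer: -14946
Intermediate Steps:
M(u) = 16 (M(u) = 4*4 = 16)
Q = 5/2 (Q = -5*(-½) = 5/2 ≈ 2.5000)
K(h, B) = 1 + 6*h
G = -115/2 (G = 5*(1 + 6*(-4))/2 = 5*(1 - 24)/2 = (5/2)*(-23) = -115/2 ≈ -57.500)
F(p, W) = -115/2 - W
(151 + 61)*F(-19, 13) = (151 + 61)*(-115/2 - 1*13) = 212*(-115/2 - 13) = 212*(-141/2) = -14946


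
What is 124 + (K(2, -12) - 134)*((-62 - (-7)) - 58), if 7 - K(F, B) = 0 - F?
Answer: 14249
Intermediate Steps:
K(F, B) = 7 + F (K(F, B) = 7 - (0 - F) = 7 - (-1)*F = 7 + F)
124 + (K(2, -12) - 134)*((-62 - (-7)) - 58) = 124 + ((7 + 2) - 134)*((-62 - (-7)) - 58) = 124 + (9 - 134)*((-62 - 1*(-7)) - 58) = 124 - 125*((-62 + 7) - 58) = 124 - 125*(-55 - 58) = 124 - 125*(-113) = 124 + 14125 = 14249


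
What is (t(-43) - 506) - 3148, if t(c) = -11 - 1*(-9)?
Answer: -3656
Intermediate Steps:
t(c) = -2 (t(c) = -11 + 9 = -2)
(t(-43) - 506) - 3148 = (-2 - 506) - 3148 = -508 - 3148 = -3656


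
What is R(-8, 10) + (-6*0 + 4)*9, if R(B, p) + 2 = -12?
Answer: 22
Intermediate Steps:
R(B, p) = -14 (R(B, p) = -2 - 12 = -14)
R(-8, 10) + (-6*0 + 4)*9 = -14 + (-6*0 + 4)*9 = -14 + (0 + 4)*9 = -14 + 4*9 = -14 + 36 = 22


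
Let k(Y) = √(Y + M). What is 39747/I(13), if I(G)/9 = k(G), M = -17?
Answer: -13249*I/6 ≈ -2208.2*I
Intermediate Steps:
k(Y) = √(-17 + Y) (k(Y) = √(Y - 17) = √(-17 + Y))
I(G) = 9*√(-17 + G)
39747/I(13) = 39747/((9*√(-17 + 13))) = 39747/((9*√(-4))) = 39747/((9*(2*I))) = 39747/((18*I)) = 39747*(-I/18) = -13249*I/6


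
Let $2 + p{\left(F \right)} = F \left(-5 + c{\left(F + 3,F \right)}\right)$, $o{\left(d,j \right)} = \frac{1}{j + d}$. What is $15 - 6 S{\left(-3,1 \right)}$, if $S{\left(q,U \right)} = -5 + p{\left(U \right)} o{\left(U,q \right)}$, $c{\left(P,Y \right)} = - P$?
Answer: $12$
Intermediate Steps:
$o{\left(d,j \right)} = \frac{1}{d + j}$
$p{\left(F \right)} = -2 + F \left(-8 - F\right)$ ($p{\left(F \right)} = -2 + F \left(-5 - \left(F + 3\right)\right) = -2 + F \left(-5 - \left(3 + F\right)\right) = -2 + F \left(-8 - F\right)$)
$S{\left(q,U \right)} = -5 + \frac{-2 - U^{2} - 8 U}{U + q}$
$15 - 6 S{\left(-3,1 \right)} = 15 - 6 \frac{-2 - 1^{2} - 13 - -15}{1 - 3} = 15 - 6 \frac{-2 - 1 - 13 + 15}{-2} = 15 - 6 \left(- \frac{-2 - 1 - 13 + 15}{2}\right) = 15 - 6 \left(\left(- \frac{1}{2}\right) \left(-1\right)\right) = 15 - 3 = 12$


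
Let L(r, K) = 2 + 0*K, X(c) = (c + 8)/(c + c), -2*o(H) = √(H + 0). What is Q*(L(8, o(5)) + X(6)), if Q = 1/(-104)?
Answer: -19/624 ≈ -0.030449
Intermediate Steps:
o(H) = -√H/2 (o(H) = -√(H + 0)/2 = -√H/2)
X(c) = (8 + c)/(2*c) (X(c) = (8 + c)/((2*c)) = (8 + c)*(1/(2*c)) = (8 + c)/(2*c))
L(r, K) = 2 (L(r, K) = 2 + 0 = 2)
Q = -1/104 ≈ -0.0096154
Q*(L(8, o(5)) + X(6)) = -(2 + (½)*(8 + 6)/6)/104 = -(2 + (½)*(⅙)*14)/104 = -(2 + 7/6)/104 = -1/104*19/6 = -19/624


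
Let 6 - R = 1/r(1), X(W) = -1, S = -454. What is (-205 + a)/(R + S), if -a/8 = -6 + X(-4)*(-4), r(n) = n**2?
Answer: 189/449 ≈ 0.42094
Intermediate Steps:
a = 16 (a = -8*(-6 - 1*(-4)) = -8*(-6 + 4) = -8*(-2) = 16)
R = 5 (R = 6 - 1/(1**2) = 6 - 1/1 = 6 - 1*1 = 6 - 1 = 5)
(-205 + a)/(R + S) = (-205 + 16)/(5 - 454) = -189/(-449) = -189*(-1/449) = 189/449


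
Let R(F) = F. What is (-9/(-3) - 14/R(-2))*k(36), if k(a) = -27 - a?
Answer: -630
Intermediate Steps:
(-9/(-3) - 14/R(-2))*k(36) = (-9/(-3) - 14/(-2))*(-27 - 1*36) = (-9*(-1/3) - 14*(-1/2))*(-27 - 36) = (3 + 7)*(-63) = 10*(-63) = -630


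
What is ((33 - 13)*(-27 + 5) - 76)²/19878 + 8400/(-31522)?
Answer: 685495536/52216193 ≈ 13.128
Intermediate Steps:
((33 - 13)*(-27 + 5) - 76)²/19878 + 8400/(-31522) = (20*(-22) - 76)²*(1/19878) + 8400*(-1/31522) = (-440 - 76)²*(1/19878) - 4200/15761 = (-516)²*(1/19878) - 4200/15761 = 266256*(1/19878) - 4200/15761 = 44376/3313 - 4200/15761 = 685495536/52216193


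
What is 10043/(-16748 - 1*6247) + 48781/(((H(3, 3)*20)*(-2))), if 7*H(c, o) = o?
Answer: -104709851/36792 ≈ -2846.0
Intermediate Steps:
H(c, o) = o/7
10043/(-16748 - 1*6247) + 48781/(((H(3, 3)*20)*(-2))) = 10043/(-16748 - 1*6247) + 48781/(((((1/7)*3)*20)*(-2))) = 10043/(-16748 - 6247) + 48781/((((3/7)*20)*(-2))) = 10043/(-22995) + 48781/(((60/7)*(-2))) = 10043*(-1/22995) + 48781/(-120/7) = -10043/22995 + 48781*(-7/120) = -10043/22995 - 341467/120 = -104709851/36792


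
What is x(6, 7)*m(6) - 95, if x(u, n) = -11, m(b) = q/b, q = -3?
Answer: -179/2 ≈ -89.500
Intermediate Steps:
m(b) = -3/b
x(6, 7)*m(6) - 95 = -(-33)/6 - 95 = -11*(-1/2) - 95 = 11/2 - 95 = -179/2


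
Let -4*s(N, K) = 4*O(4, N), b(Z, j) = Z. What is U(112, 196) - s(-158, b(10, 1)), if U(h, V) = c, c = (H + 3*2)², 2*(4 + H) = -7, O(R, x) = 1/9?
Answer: 85/36 ≈ 2.3611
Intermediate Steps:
O(R, x) = ⅑
H = -15/2 (H = -4 + (½)*(-7) = -4 - 7/2 = -15/2 ≈ -7.5000)
s(N, K) = -⅑ (s(N, K) = -1/9 = -¼*4/9 = -⅑)
c = 9/4 (c = (-15/2 + 3*2)² = (-15/2 + 6)² = (-3/2)² = 9/4 ≈ 2.2500)
U(h, V) = 9/4
U(112, 196) - s(-158, b(10, 1)) = 9/4 - 1*(-⅑) = 9/4 + ⅑ = 85/36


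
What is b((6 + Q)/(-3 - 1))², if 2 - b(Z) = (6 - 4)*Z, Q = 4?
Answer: 49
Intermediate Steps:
b(Z) = 2 - 2*Z (b(Z) = 2 - (6 - 4)*Z = 2 - 2*Z)
b((6 + Q)/(-3 - 1))² = (2 - 2*(6 + 4)/(-3 - 1))² = (2 - 20/(-4))² = (2 - 20*(-1)/4)² = (2 - 2*(-5/2))² = (2 + 5)² = 7² = 49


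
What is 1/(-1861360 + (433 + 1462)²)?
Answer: 1/1729665 ≈ 5.7815e-7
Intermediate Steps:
1/(-1861360 + (433 + 1462)²) = 1/(-1861360 + 1895²) = 1/(-1861360 + 3591025) = 1/1729665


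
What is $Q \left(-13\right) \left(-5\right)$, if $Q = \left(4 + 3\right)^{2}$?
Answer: $3185$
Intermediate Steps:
$Q = 49$ ($Q = 7^{2} = 49$)
$Q \left(-13\right) \left(-5\right) = 49 \left(-13\right) \left(-5\right) = \left(-637\right) \left(-5\right) = 3185$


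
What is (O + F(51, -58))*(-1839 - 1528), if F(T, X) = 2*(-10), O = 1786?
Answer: -5946122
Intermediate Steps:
F(T, X) = -20
(O + F(51, -58))*(-1839 - 1528) = (1786 - 20)*(-1839 - 1528) = 1766*(-3367) = -5946122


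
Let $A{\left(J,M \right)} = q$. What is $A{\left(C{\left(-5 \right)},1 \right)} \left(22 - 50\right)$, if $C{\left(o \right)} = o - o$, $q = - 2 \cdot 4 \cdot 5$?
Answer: $1120$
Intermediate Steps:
$q = -40$ ($q = \left(-2\right) 20 = -40$)
$C{\left(o \right)} = 0$
$A{\left(J,M \right)} = -40$
$A{\left(C{\left(-5 \right)},1 \right)} \left(22 - 50\right) = - 40 \left(22 - 50\right) = \left(-40\right) \left(-28\right) = 1120$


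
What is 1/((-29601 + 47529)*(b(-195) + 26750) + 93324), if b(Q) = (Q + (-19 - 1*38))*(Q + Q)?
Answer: 1/2241631164 ≈ 4.4610e-10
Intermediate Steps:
b(Q) = 2*Q*(-57 + Q) (b(Q) = (Q + (-19 - 38))*(2*Q) = (Q - 57)*(2*Q) = (-57 + Q)*(2*Q) = 2*Q*(-57 + Q))
1/((-29601 + 47529)*(b(-195) + 26750) + 93324) = 1/((-29601 + 47529)*(2*(-195)*(-57 - 195) + 26750) + 93324) = 1/(17928*(2*(-195)*(-252) + 26750) + 93324) = 1/(17928*(98280 + 26750) + 93324) = 1/(17928*125030 + 93324) = 1/(2241537840 + 93324) = 1/2241631164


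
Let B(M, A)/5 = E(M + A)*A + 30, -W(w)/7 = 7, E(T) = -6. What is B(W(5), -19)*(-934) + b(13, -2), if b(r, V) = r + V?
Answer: -672469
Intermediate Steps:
W(w) = -49 (W(w) = -7*7 = -49)
B(M, A) = 150 - 30*A (B(M, A) = 5*(-6*A + 30) = 5*(30 - 6*A) = 150 - 30*A)
b(r, V) = V + r
B(W(5), -19)*(-934) + b(13, -2) = (150 - 30*(-19))*(-934) + (-2 + 13) = (150 + 570)*(-934) + 11 = 720*(-934) + 11 = -672480 + 11 = -672469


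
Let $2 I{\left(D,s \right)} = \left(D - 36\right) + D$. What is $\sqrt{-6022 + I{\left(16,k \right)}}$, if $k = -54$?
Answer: $2 i \sqrt{1506} \approx 77.614 i$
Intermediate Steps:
$I{\left(D,s \right)} = -18 + D$ ($I{\left(D,s \right)} = \frac{\left(D - 36\right) + D}{2} = \frac{\left(-36 + D\right) + D}{2} = \frac{-36 + 2 D}{2} = -18 + D$)
$\sqrt{-6022 + I{\left(16,k \right)}} = \sqrt{-6022 + \left(-18 + 16\right)} = \sqrt{-6022 - 2} = \sqrt{-6024} = 2 i \sqrt{1506}$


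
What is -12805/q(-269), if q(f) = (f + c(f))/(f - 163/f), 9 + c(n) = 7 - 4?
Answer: -184899078/14795 ≈ -12497.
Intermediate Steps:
c(n) = -6 (c(n) = -9 + (7 - 4) = -9 + 3 = -6)
q(f) = (-6 + f)/(f - 163/f) (q(f) = (f - 6)/(f - 163/f) = (-6 + f)/(f - 163/f))
-12805/q(-269) = -12805*(-(-163 + (-269)²)/(269*(-6 - 269))) = -12805/((-269*(-275)/(-163 + 72361))) = -12805/((-269*(-275)/72198)) = -12805/((-269*1/72198*(-275))) = -12805/73975/72198 = -12805*72198/73975 = -184899078/14795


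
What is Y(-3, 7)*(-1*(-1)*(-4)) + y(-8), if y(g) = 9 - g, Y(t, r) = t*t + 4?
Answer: -35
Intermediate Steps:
Y(t, r) = 4 + t² (Y(t, r) = t² + 4 = 4 + t²)
Y(-3, 7)*(-1*(-1)*(-4)) + y(-8) = (4 + (-3)²)*(-1*(-1)*(-4)) + (9 - 1*(-8)) = (4 + 9)*(1*(-4)) + (9 + 8) = 13*(-4) + 17 = -52 + 17 = -35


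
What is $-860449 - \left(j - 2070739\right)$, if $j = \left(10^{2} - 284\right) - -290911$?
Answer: $919563$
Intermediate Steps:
$j = 290727$ ($j = \left(100 - 284\right) + 290911 = -184 + 290911 = 290727$)
$-860449 - \left(j - 2070739\right) = -860449 - \left(290727 - 2070739\right) = -860449 - -1780012 = -860449 + 1780012 = 919563$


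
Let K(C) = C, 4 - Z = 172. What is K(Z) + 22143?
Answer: 21975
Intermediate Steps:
Z = -168 (Z = 4 - 1*172 = 4 - 172 = -168)
K(Z) + 22143 = -168 + 22143 = 21975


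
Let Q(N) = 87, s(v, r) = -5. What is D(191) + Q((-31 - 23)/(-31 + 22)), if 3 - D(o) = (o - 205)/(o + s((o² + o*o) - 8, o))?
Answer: 8377/93 ≈ 90.075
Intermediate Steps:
D(o) = 3 - (-205 + o)/(-5 + o) (D(o) = 3 - (o - 205)/(o - 5) = 3 - (-205 + o)/(-5 + o))
D(191) + Q((-31 - 23)/(-31 + 22)) = 2*(95 + 191)/(-5 + 191) + 87 = 2*286/186 + 87 = 2*(1/186)*286 + 87 = 286/93 + 87 = 8377/93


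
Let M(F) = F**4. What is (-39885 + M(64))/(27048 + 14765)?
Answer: 16737331/41813 ≈ 400.29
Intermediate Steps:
(-39885 + M(64))/(27048 + 14765) = (-39885 + 64**4)/(27048 + 14765) = (-39885 + 16777216)/41813 = 16737331*(1/41813) = 16737331/41813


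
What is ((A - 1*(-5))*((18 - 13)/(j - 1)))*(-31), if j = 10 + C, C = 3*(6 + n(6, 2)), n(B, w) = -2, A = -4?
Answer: -155/21 ≈ -7.3810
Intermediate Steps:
C = 12 (C = 3*(6 - 2) = 3*4 = 12)
j = 22 (j = 10 + 12 = 22)
((A - 1*(-5))*((18 - 13)/(j - 1)))*(-31) = ((-4 - 1*(-5))*((18 - 13)/(22 - 1)))*(-31) = ((-4 + 5)*(5/21))*(-31) = (1*(5*(1/21)))*(-31) = (1*(5/21))*(-31) = (5/21)*(-31) = -155/21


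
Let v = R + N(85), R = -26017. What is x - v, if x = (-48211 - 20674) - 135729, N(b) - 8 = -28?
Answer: -178577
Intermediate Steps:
N(b) = -20 (N(b) = 8 - 28 = -20)
v = -26037 (v = -26017 - 20 = -26037)
x = -204614 (x = -68885 - 135729 = -204614)
x - v = -204614 - 1*(-26037) = -204614 + 26037 = -178577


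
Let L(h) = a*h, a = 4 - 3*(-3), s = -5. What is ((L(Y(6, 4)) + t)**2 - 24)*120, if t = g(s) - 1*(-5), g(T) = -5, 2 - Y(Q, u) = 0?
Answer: 78240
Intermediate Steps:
Y(Q, u) = 2 (Y(Q, u) = 2 - 1*0 = 2 + 0 = 2)
a = 13 (a = 4 + 9 = 13)
L(h) = 13*h
t = 0 (t = -5 - 1*(-5) = -5 + 5 = 0)
((L(Y(6, 4)) + t)**2 - 24)*120 = ((13*2 + 0)**2 - 24)*120 = ((26 + 0)**2 - 24)*120 = (26**2 - 24)*120 = (676 - 24)*120 = 652*120 = 78240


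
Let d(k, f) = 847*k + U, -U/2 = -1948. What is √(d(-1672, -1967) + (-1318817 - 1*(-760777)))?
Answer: 2*I*√492582 ≈ 1403.7*I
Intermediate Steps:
U = 3896 (U = -2*(-1948) = 3896)
d(k, f) = 3896 + 847*k (d(k, f) = 847*k + 3896 = 3896 + 847*k)
√(d(-1672, -1967) + (-1318817 - 1*(-760777))) = √((3896 + 847*(-1672)) + (-1318817 - 1*(-760777))) = √((3896 - 1416184) + (-1318817 + 760777)) = √(-1412288 - 558040) = √(-1970328) = 2*I*√492582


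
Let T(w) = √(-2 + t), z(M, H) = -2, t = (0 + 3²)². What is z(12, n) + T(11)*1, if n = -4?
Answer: -2 + √79 ≈ 6.8882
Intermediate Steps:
t = 81 (t = (0 + 9)² = 9² = 81)
T(w) = √79 (T(w) = √(-2 + 81) = √79)
z(12, n) + T(11)*1 = -2 + √79*1 = -2 + √79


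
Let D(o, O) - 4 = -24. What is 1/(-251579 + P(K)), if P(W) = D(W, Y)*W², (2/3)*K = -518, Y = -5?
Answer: -1/12326159 ≈ -8.1128e-8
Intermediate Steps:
D(o, O) = -20 (D(o, O) = 4 - 24 = -20)
K = -777 (K = (3/2)*(-518) = -777)
P(W) = -20*W²
1/(-251579 + P(K)) = 1/(-251579 - 20*(-777)²) = 1/(-251579 - 20*603729) = 1/(-251579 - 12074580) = 1/(-12326159) = -1/12326159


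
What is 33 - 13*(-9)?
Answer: 150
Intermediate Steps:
33 - 13*(-9) = 33 + 117 = 150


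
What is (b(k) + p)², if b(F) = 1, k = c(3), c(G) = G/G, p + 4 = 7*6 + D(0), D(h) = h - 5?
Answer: 1156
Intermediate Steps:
D(h) = -5 + h
p = 33 (p = -4 + (7*6 + (-5 + 0)) = -4 + (42 - 5) = -4 + 37 = 33)
c(G) = 1
k = 1
(b(k) + p)² = (1 + 33)² = 34² = 1156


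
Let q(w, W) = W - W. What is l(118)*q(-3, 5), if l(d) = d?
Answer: 0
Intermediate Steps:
q(w, W) = 0
l(118)*q(-3, 5) = 118*0 = 0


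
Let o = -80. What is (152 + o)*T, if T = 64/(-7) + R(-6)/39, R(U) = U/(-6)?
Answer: -59736/91 ≈ -656.44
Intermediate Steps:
R(U) = -U/6 (R(U) = U*(-1/6) = -U/6)
T = -2489/273 (T = 64/(-7) - 1/6*(-6)/39 = 64*(-1/7) + 1*(1/39) = -64/7 + 1/39 = -2489/273 ≈ -9.1172)
(152 + o)*T = (152 - 80)*(-2489/273) = 72*(-2489/273) = -59736/91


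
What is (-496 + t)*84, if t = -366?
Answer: -72408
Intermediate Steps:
(-496 + t)*84 = (-496 - 366)*84 = -862*84 = -72408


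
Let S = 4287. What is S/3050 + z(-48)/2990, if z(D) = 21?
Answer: 644109/455975 ≈ 1.4126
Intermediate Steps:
S/3050 + z(-48)/2990 = 4287/3050 + 21/2990 = 644109/455975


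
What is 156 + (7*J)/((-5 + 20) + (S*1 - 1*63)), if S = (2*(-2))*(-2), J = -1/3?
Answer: 18727/120 ≈ 156.06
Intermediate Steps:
J = -⅓ (J = -1*⅓ = -⅓ ≈ -0.33333)
S = 8 (S = -4*(-2) = 8)
156 + (7*J)/((-5 + 20) + (S*1 - 1*63)) = 156 + (7*(-⅓))/((-5 + 20) + (8*1 - 1*63)) = 156 - 7/(3*(15 + (8 - 63))) = 156 - 7/(3*(15 - 55)) = 156 - 7/3/(-40) = 156 - 7/3*(-1/40) = 156 + 7/120 = 18727/120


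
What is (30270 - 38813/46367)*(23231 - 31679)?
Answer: -11856685860096/46367 ≈ -2.5571e+8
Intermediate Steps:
(30270 - 38813/46367)*(23231 - 31679) = (30270 - 38813*1/46367)*(-8448) = (30270 - 38813/46367)*(-8448) = (1403490277/46367)*(-8448) = -11856685860096/46367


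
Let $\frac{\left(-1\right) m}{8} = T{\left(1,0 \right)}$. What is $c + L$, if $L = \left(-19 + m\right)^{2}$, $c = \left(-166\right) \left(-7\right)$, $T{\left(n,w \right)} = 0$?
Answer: $1523$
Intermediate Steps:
$m = 0$ ($m = \left(-8\right) 0 = 0$)
$c = 1162$
$L = 361$ ($L = \left(-19 + 0\right)^{2} = \left(-19\right)^{2} = 361$)
$c + L = 1162 + 361 = 1523$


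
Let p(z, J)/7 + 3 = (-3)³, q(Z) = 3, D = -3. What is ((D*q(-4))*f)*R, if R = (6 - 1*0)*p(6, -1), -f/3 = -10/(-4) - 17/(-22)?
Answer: -1224720/11 ≈ -1.1134e+5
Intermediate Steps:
p(z, J) = -210 (p(z, J) = -21 + 7*(-3)³ = -21 + 7*(-27) = -21 - 189 = -210)
f = -108/11 (f = -3*(-10/(-4) - 17/(-22)) = -3*(-10*(-¼) - 17*(-1/22)) = -3*(5/2 + 17/22) = -3*36/11 = -108/11 ≈ -9.8182)
R = -1260 (R = (6 - 1*0)*(-210) = (6 + 0)*(-210) = 6*(-210) = -1260)
((D*q(-4))*f)*R = (-3*3*(-108/11))*(-1260) = -9*(-108/11)*(-1260) = (972/11)*(-1260) = -1224720/11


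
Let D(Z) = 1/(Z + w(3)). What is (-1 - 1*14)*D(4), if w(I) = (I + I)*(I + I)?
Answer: -3/8 ≈ -0.37500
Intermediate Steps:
w(I) = 4*I² (w(I) = (2*I)*(2*I) = 4*I²)
D(Z) = 1/(36 + Z) (D(Z) = 1/(Z + 4*3²) = 1/(Z + 4*9) = 1/(Z + 36) = 1/(36 + Z))
(-1 - 1*14)*D(4) = (-1 - 1*14)/(36 + 4) = (-1 - 14)/40 = -15*1/40 = -3/8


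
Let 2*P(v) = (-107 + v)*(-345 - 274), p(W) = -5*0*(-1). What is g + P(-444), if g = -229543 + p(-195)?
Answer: -118017/2 ≈ -59009.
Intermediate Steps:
p(W) = 0 (p(W) = 0*(-1) = 0)
P(v) = 66233/2 - 619*v/2 (P(v) = ((-107 + v)*(-345 - 274))/2 = ((-107 + v)*(-619))/2 = (66233 - 619*v)/2 = 66233/2 - 619*v/2)
g = -229543 (g = -229543 + 0 = -229543)
g + P(-444) = -229543 + (66233/2 - 619/2*(-444)) = -229543 + (66233/2 + 137418) = -229543 + 341069/2 = -118017/2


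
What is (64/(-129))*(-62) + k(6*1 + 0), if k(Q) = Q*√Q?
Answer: 3968/129 + 6*√6 ≈ 45.457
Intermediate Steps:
k(Q) = Q^(3/2)
(64/(-129))*(-62) + k(6*1 + 0) = (64/(-129))*(-62) + (6*1 + 0)^(3/2) = (64*(-1/129))*(-62) + (6 + 0)^(3/2) = -64/129*(-62) + 6^(3/2) = 3968/129 + 6*√6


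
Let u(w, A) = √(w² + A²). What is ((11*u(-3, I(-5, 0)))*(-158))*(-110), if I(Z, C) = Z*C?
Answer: 573540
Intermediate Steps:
I(Z, C) = C*Z
u(w, A) = √(A² + w²)
((11*u(-3, I(-5, 0)))*(-158))*(-110) = ((11*√((0*(-5))² + (-3)²))*(-158))*(-110) = ((11*√(0² + 9))*(-158))*(-110) = ((11*√(0 + 9))*(-158))*(-110) = ((11*√9)*(-158))*(-110) = ((11*3)*(-158))*(-110) = (33*(-158))*(-110) = -5214*(-110) = 573540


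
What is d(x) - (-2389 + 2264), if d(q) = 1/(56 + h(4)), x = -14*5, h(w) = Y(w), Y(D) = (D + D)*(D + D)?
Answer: 15001/120 ≈ 125.01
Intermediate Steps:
Y(D) = 4*D² (Y(D) = (2*D)*(2*D) = 4*D²)
h(w) = 4*w²
x = -70
d(q) = 1/120 (d(q) = 1/(56 + 4*4²) = 1/(56 + 4*16) = 1/(56 + 64) = 1/120)
d(x) - (-2389 + 2264) = 1/120 - (-2389 + 2264) = 1/120 - 1*(-125) = 1/120 + 125 = 15001/120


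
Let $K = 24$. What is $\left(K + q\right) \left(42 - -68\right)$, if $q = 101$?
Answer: $13750$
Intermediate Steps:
$\left(K + q\right) \left(42 - -68\right) = \left(24 + 101\right) \left(42 - -68\right) = 125 \left(42 + 68\right) = 125 \cdot 110 = 13750$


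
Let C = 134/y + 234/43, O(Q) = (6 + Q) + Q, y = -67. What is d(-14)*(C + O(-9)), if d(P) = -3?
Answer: 1104/43 ≈ 25.674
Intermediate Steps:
O(Q) = 6 + 2*Q
C = 148/43 (C = 134/(-67) + 234/43 = 134*(-1/67) + 234*(1/43) = -2 + 234/43 = 148/43 ≈ 3.4419)
d(-14)*(C + O(-9)) = -3*(148/43 + (6 + 2*(-9))) = -3*(148/43 + (6 - 18)) = -3*(148/43 - 12) = -3*(-368/43) = 1104/43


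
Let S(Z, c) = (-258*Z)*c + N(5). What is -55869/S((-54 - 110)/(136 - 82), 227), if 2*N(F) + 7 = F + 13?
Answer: -1005642/3201707 ≈ -0.31410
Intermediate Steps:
N(F) = 3 + F/2 (N(F) = -7/2 + (F + 13)/2 = -7/2 + (13 + F)/2 = -7/2 + (13/2 + F/2) = 3 + F/2)
S(Z, c) = 11/2 - 258*Z*c (S(Z, c) = (-258*Z)*c + (3 + (1/2)*5) = -258*Z*c + (3 + 5/2) = -258*Z*c + 11/2 = 11/2 - 258*Z*c)
-55869/S((-54 - 110)/(136 - 82), 227) = -55869/(11/2 - 258*(-54 - 110)/(136 - 82)*227) = -55869/(11/2 - 258*(-164/54)*227) = -55869/(11/2 - 258*(-164*1/54)*227) = -55869/(11/2 - 258*(-82/27)*227) = -55869/(11/2 + 1600804/9) = -55869/3201707/18 = -55869*18/3201707 = -1005642/3201707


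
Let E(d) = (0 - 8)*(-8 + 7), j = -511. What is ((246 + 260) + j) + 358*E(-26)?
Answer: 2859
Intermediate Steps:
E(d) = 8 (E(d) = -8*(-1) = 8)
((246 + 260) + j) + 358*E(-26) = ((246 + 260) - 511) + 358*8 = (506 - 511) + 2864 = -5 + 2864 = 2859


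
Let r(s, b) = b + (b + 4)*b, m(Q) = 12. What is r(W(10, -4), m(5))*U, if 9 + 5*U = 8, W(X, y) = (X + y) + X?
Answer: -204/5 ≈ -40.800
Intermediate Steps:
W(X, y) = y + 2*X
r(s, b) = b + b*(4 + b) (r(s, b) = b + (4 + b)*b = b + b*(4 + b))
U = -⅕ (U = -9/5 + (⅕)*8 = -9/5 + 8/5 = -⅕ ≈ -0.20000)
r(W(10, -4), m(5))*U = (12*(5 + 12))*(-⅕) = (12*17)*(-⅕) = 204*(-⅕) = -204/5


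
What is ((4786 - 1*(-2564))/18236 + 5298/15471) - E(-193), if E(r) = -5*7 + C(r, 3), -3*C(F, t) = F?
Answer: -1344243733/47021526 ≈ -28.588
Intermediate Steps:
C(F, t) = -F/3
E(r) = -35 - r/3 (E(r) = -5*7 - r/3 = -35 - r/3)
((4786 - 1*(-2564))/18236 + 5298/15471) - E(-193) = ((4786 - 1*(-2564))/18236 + 5298/15471) - (-35 - ⅓*(-193)) = ((4786 + 2564)*(1/18236) + 5298*(1/15471)) - (-35 + 193/3) = (7350*(1/18236) + 1766/5157) - 1*88/3 = (3675/9118 + 1766/5157) - 88/3 = 35054363/47021526 - 88/3 = -1344243733/47021526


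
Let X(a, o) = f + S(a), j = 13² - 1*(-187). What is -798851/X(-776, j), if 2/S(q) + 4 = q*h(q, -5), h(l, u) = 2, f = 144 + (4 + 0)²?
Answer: -621506078/124479 ≈ -4992.9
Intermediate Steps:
f = 160 (f = 144 + 4² = 144 + 16 = 160)
j = 356 (j = 169 + 187 = 356)
S(q) = 2/(-4 + 2*q) (S(q) = 2/(-4 + q*2) = 2/(-4 + 2*q))
X(a, o) = 160 + 1/(-2 + a)
-798851/X(-776, j) = -798851*(-2 - 776)/(-319 + 160*(-776)) = -798851*(-778/(-319 - 124160)) = -798851/((-1/778*(-124479))) = -798851/124479/778 = -798851*778/124479 = -621506078/124479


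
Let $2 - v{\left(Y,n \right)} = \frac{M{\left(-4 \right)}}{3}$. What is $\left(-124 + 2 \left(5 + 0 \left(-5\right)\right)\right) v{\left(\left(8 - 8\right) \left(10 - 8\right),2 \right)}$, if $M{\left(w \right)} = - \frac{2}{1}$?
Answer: $-304$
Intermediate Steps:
$M{\left(w \right)} = -2$ ($M{\left(w \right)} = \left(-2\right) 1 = -2$)
$v{\left(Y,n \right)} = \frac{8}{3}$ ($v{\left(Y,n \right)} = 2 - - \frac{2}{3} = 2 + \frac{2}{3} = \frac{8}{3}$)
$\left(-124 + 2 \left(5 + 0 \left(-5\right)\right)\right) v{\left(\left(8 - 8\right) \left(10 - 8\right),2 \right)} = \left(-124 + 2 \left(5 + 0 \left(-5\right)\right)\right) \frac{8}{3} = \left(-124 + 2 \left(5 + 0\right)\right) \frac{8}{3} = \left(-124 + 2 \cdot 5\right) \frac{8}{3} = \left(-124 + 10\right) \frac{8}{3} = \left(-114\right) \frac{8}{3} = -304$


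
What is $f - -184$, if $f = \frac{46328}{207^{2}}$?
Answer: $\frac{7930544}{42849} \approx 185.08$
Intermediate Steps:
$f = \frac{46328}{42849} \approx 1.0812$
$f - -184 = \frac{46328}{42849} - -184 = \frac{46328}{42849} + 184 = \frac{7930544}{42849}$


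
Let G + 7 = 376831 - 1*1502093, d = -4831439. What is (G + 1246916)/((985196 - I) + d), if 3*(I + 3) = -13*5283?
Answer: -40549/1274449 ≈ -0.031817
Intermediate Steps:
G = -1125269 (G = -7 + (376831 - 1*1502093) = -7 + (376831 - 1502093) = -7 - 1125262 = -1125269)
I = -22896 (I = -3 + (-13*5283)/3 = -3 + (⅓)*(-68679) = -3 - 22893 = -22896)
(G + 1246916)/((985196 - I) + d) = (-1125269 + 1246916)/((985196 - 1*(-22896)) - 4831439) = 121647/((985196 + 22896) - 4831439) = 121647/(1008092 - 4831439) = 121647/(-3823347) = 121647*(-1/3823347) = -40549/1274449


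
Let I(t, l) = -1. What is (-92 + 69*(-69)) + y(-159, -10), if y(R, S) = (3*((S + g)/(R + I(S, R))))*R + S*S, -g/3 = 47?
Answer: -832507/160 ≈ -5203.2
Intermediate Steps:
g = -141 (g = -3*47 = -141)
y(R, S) = S² + 3*R*(-141 + S)/(-1 + R) (y(R, S) = (3*((S - 141)/(R - 1)))*R + S*S = (3*((-141 + S)/(-1 + R)))*R + S² = (3*(-141 + S)/(-1 + R))*R + S² = 3*R*(-141 + S)/(-1 + R) + S² = S² + 3*R*(-141 + S)/(-1 + R))
(-92 + 69*(-69)) + y(-159, -10) = (-92 + 69*(-69)) + (-1*(-10)² - 423*(-159) - 159*(-10)² + 3*(-159)*(-10))/(-1 - 159) = (-92 - 4761) + (-1*100 + 67257 - 159*100 + 4770)/(-160) = -4853 - (-100 + 67257 - 15900 + 4770)/160 = -4853 - 1/160*56027 = -4853 - 56027/160 = -832507/160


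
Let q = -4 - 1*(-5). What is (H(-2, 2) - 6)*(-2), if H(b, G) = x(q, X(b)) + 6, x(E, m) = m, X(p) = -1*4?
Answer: 8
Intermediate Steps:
X(p) = -4
q = 1 (q = -4 + 5 = 1)
H(b, G) = 2 (H(b, G) = -4 + 6 = 2)
(H(-2, 2) - 6)*(-2) = (2 - 6)*(-2) = -4*(-2) = 8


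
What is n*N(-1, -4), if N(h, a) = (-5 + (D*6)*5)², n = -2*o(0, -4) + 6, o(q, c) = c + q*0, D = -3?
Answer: 126350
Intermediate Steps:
o(q, c) = c (o(q, c) = c + 0 = c)
n = 14 (n = -2*(-4) + 6 = 8 + 6 = 14)
N(h, a) = 9025 (N(h, a) = (-5 - 3*6*5)² = (-5 - 18*5)² = (-5 - 90)² = (-95)² = 9025)
n*N(-1, -4) = 14*9025 = 126350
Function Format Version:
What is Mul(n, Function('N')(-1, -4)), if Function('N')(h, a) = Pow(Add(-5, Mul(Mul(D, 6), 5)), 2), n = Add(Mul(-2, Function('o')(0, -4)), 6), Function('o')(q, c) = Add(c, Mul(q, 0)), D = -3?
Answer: 126350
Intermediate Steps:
Function('o')(q, c) = c (Function('o')(q, c) = Add(c, 0) = c)
n = 14 (n = Add(Mul(-2, -4), 6) = Add(8, 6) = 14)
Function('N')(h, a) = 9025 (Function('N')(h, a) = Pow(Add(-5, Mul(Mul(-3, 6), 5)), 2) = Pow(Add(-5, Mul(-18, 5)), 2) = Pow(Add(-5, -90), 2) = Pow(-95, 2) = 9025)
Mul(n, Function('N')(-1, -4)) = Mul(14, 9025) = 126350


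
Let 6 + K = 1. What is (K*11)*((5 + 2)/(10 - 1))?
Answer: -385/9 ≈ -42.778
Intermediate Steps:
K = -5 (K = -6 + 1 = -5)
(K*11)*((5 + 2)/(10 - 1)) = (-5*11)*((5 + 2)/(10 - 1)) = -385/9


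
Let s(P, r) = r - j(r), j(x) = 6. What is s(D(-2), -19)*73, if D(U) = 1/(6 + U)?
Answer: -1825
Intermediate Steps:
s(P, r) = -6 + r (s(P, r) = r - 1*6 = r - 6 = -6 + r)
s(D(-2), -19)*73 = (-6 - 19)*73 = -25*73 = -1825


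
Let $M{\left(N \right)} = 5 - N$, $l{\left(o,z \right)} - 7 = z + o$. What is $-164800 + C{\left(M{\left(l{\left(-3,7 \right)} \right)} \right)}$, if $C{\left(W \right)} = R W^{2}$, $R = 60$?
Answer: $-162640$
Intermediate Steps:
$l{\left(o,z \right)} = 7 + o + z$ ($l{\left(o,z \right)} = 7 + \left(z + o\right) = 7 + \left(o + z\right) = 7 + o + z$)
$C{\left(W \right)} = 60 W^{2}$
$-164800 + C{\left(M{\left(l{\left(-3,7 \right)} \right)} \right)} = -164800 + 60 \left(5 - \left(7 - 3 + 7\right)\right)^{2} = -164800 + 60 \left(5 - 11\right)^{2} = -164800 + 60 \left(-6\right)^{2} = -164800 + 60 \cdot 36 = -164800 + 2160 = -162640$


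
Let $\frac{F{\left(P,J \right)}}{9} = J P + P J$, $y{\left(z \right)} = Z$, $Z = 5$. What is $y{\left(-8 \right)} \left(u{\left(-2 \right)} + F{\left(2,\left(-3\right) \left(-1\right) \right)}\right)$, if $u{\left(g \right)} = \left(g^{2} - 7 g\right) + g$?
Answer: $620$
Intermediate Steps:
$y{\left(z \right)} = 5$
$F{\left(P,J \right)} = 18 J P$ ($F{\left(P,J \right)} = 9 \left(J P + P J\right) = 9 \left(J P + J P\right) = 9 \cdot 2 J P = 18 J P$)
$u{\left(g \right)} = g^{2} - 6 g$
$y{\left(-8 \right)} \left(u{\left(-2 \right)} + F{\left(2,\left(-3\right) \left(-1\right) \right)}\right) = 5 \left(- 2 \left(-6 - 2\right) + 18 \left(\left(-3\right) \left(-1\right)\right) 2\right) = 5 \left(\left(-2\right) \left(-8\right) + 18 \cdot 3 \cdot 2\right) = 5 \left(16 + 108\right) = 5 \cdot 124 = 620$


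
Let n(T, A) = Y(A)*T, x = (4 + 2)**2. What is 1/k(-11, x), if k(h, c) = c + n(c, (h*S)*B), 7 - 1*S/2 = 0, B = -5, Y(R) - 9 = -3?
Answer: 1/252 ≈ 0.0039683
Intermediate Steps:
Y(R) = 6 (Y(R) = 9 - 3 = 6)
x = 36 (x = 6**2 = 36)
S = 14 (S = 14 - 2*0 = 14 + 0 = 14)
n(T, A) = 6*T
k(h, c) = 7*c (k(h, c) = c + 6*c = 7*c)
1/k(-11, x) = 1/(7*36) = 1/252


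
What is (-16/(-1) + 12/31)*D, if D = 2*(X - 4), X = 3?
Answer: -1016/31 ≈ -32.774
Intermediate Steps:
D = -2 (D = 2*(3 - 4) = 2*(-1) = -2)
(-16/(-1) + 12/31)*D = (-16/(-1) + 12/31)*(-2) = (-16*(-1) + 12*(1/31))*(-2) = (16 + 12/31)*(-2) = (508/31)*(-2) = -1016/31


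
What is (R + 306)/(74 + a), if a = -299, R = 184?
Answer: -98/45 ≈ -2.1778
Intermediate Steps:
(R + 306)/(74 + a) = (184 + 306)/(74 - 299) = 490/(-225) = 490*(-1/225) = -98/45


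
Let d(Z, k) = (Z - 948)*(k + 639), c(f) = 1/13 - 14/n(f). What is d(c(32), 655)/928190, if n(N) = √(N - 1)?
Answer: -7972981/6033235 - 9058*√31/14386945 ≈ -1.3250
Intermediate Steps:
n(N) = √(-1 + N)
c(f) = 1/13 - 14/√(-1 + f)
d(Z, k) = (-948 + Z)*(639 + k)
d(c(32), 655)/928190 = (-605772 - 948*655 + 639*(1/13 - 14/√(-1 + 32)) + (1/13 - 14/√(-1 + 32))*655)/928190 = (-605772 - 620940 + 639*(1/13 - 14*√31/31) + (1/13 - 14*√31/31)*655)*(1/928190) = (-605772 - 620940 + (639/13 - 8946*√31/31) + (655/13 - 9170*√31/31))*(1/928190) = (-15945962/13 - 18116*√31/31)*(1/928190) = -7972981/6033235 - 9058*√31/14386945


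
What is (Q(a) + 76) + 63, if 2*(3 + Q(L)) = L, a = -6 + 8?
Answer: 137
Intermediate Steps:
a = 2
Q(L) = -3 + L/2
(Q(a) + 76) + 63 = ((-3 + (½)*2) + 76) + 63 = ((-3 + 1) + 76) + 63 = (-2 + 76) + 63 = 74 + 63 = 137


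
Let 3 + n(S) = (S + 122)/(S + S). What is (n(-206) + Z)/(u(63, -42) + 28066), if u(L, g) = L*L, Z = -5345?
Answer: -550823/3299605 ≈ -0.16694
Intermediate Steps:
n(S) = -3 + (122 + S)/(2*S) (n(S) = -3 + (S + 122)/(S + S) = -3 + (122 + S)/((2*S)) = -3 + (122 + S)*(1/(2*S)) = -3 + (122 + S)/(2*S))
u(L, g) = L**2
(n(-206) + Z)/(u(63, -42) + 28066) = ((-5/2 + 61/(-206)) - 5345)/(63**2 + 28066) = ((-5/2 + 61*(-1/206)) - 5345)/(3969 + 28066) = ((-5/2 - 61/206) - 5345)/32035 = (-288/103 - 5345)*(1/32035) = -550823/103*1/32035 = -550823/3299605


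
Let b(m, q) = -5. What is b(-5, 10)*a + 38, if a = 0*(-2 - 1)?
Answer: 38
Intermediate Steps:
a = 0 (a = 0*(-3) = 0)
b(-5, 10)*a + 38 = -5*0 + 38 = 0 + 38 = 38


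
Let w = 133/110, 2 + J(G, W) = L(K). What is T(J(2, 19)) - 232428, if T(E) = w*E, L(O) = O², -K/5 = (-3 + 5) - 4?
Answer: -12777023/55 ≈ -2.3231e+5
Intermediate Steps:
K = 10 (K = -5*((-3 + 5) - 4) = -5*(2 - 4) = -5*(-2) = 10)
J(G, W) = 98 (J(G, W) = -2 + 10² = -2 + 100 = 98)
w = 133/110 (w = 133*(1/110) = 133/110 ≈ 1.2091)
T(E) = 133*E/110
T(J(2, 19)) - 232428 = (133/110)*98 - 232428 = 6517/55 - 232428 = -12777023/55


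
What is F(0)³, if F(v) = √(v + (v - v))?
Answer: 0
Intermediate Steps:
F(v) = √v (F(v) = √(v + 0) = √v)
F(0)³ = (√0)³ = 0³ = 0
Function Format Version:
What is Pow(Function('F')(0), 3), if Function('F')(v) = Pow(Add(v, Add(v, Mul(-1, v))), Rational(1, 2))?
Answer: 0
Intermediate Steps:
Function('F')(v) = Pow(v, Rational(1, 2)) (Function('F')(v) = Pow(Add(v, 0), Rational(1, 2)) = Pow(v, Rational(1, 2)))
Pow(Function('F')(0), 3) = Pow(Pow(0, Rational(1, 2)), 3) = Pow(0, 3) = 0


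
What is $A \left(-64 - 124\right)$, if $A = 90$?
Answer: $-16920$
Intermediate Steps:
$A \left(-64 - 124\right) = 90 \left(-64 - 124\right) = 90 \left(-188\right) = -16920$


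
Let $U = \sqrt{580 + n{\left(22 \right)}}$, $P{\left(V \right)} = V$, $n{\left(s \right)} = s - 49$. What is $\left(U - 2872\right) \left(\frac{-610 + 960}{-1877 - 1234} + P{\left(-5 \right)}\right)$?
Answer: $\frac{45679160}{3111} - \frac{15905 \sqrt{553}}{3111} \approx 14563.0$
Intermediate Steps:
$n{\left(s \right)} = -49 + s$
$U = \sqrt{553}$ ($U = \sqrt{580 + \left(-49 + 22\right)} = \sqrt{580 - 27} = \sqrt{553} \approx 23.516$)
$\left(U - 2872\right) \left(\frac{-610 + 960}{-1877 - 1234} + P{\left(-5 \right)}\right) = \left(\sqrt{553} - 2872\right) \left(\frac{-610 + 960}{-1877 - 1234} - 5\right) = \left(-2872 + \sqrt{553}\right) \left(\frac{350}{-3111} - 5\right) = \left(-2872 + \sqrt{553}\right) \left(350 \left(- \frac{1}{3111}\right) - 5\right) = \left(-2872 + \sqrt{553}\right) \left(- \frac{350}{3111} - 5\right) = \left(-2872 + \sqrt{553}\right) \left(- \frac{15905}{3111}\right) = \frac{45679160}{3111} - \frac{15905 \sqrt{553}}{3111}$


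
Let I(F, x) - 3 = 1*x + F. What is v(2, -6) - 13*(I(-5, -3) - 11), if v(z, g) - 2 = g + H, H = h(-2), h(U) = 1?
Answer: 205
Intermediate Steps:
H = 1
I(F, x) = 3 + F + x (I(F, x) = 3 + (1*x + F) = 3 + (x + F) = 3 + (F + x) = 3 + F + x)
v(z, g) = 3 + g (v(z, g) = 2 + (g + 1) = 2 + (1 + g) = 3 + g)
v(2, -6) - 13*(I(-5, -3) - 11) = (3 - 6) - 13*((3 - 5 - 3) - 11) = -3 - 13*(-5 - 11) = -3 - 13*(-16) = -3 + 208 = 205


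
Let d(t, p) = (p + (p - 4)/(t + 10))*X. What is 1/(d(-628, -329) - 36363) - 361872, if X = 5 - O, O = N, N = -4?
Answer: -2931070922846/8099745 ≈ -3.6187e+5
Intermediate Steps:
O = -4
X = 9 (X = 5 - 1*(-4) = 5 + 4 = 9)
d(t, p) = 9*p + 9*(-4 + p)/(10 + t) (d(t, p) = (p + (p - 4)/(t + 10))*9 = (p + (-4 + p)/(10 + t))*9 = 9*p + 9*(-4 + p)/(10 + t))
1/(d(-628, -329) - 36363) - 361872 = 1/(9*(-4 + 11*(-329) - 329*(-628))/(10 - 628) - 36363) - 361872 = 1/(9*(-4 - 3619 + 206612)/(-618) - 36363) - 361872 = 1/(9*(-1/618)*202989 - 36363) - 361872 = 1/(-608967/206 - 36363) - 361872 = 1/(-8099745/206) - 361872 = -206/8099745 - 361872 = -2931070922846/8099745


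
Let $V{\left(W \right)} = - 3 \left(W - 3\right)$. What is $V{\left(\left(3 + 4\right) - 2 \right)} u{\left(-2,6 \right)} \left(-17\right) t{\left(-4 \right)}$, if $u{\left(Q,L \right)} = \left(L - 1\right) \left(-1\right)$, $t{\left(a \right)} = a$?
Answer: $2040$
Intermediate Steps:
$u{\left(Q,L \right)} = 1 - L$ ($u{\left(Q,L \right)} = \left(-1 + L\right) \left(-1\right) = 1 - L$)
$V{\left(W \right)} = 9 - 3 W$ ($V{\left(W \right)} = - 3 \left(-3 + W\right) = 9 - 3 W$)
$V{\left(\left(3 + 4\right) - 2 \right)} u{\left(-2,6 \right)} \left(-17\right) t{\left(-4 \right)} = \left(9 - 3 \left(\left(3 + 4\right) - 2\right)\right) \left(1 - 6\right) \left(-17\right) \left(-4\right) = \left(9 - 3 \left(7 - 2\right)\right) \left(1 - 6\right) \left(-17\right) \left(-4\right) = \left(9 - 15\right) \left(\left(-5\right) \left(-17\right)\right) \left(-4\right) = \left(9 - 15\right) 85 \left(-4\right) = \left(-6\right) 85 \left(-4\right) = \left(-510\right) \left(-4\right) = 2040$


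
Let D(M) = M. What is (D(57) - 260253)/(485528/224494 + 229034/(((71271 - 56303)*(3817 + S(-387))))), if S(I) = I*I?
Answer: -33570728596389581088/279054929542435 ≈ -1.2030e+5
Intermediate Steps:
S(I) = I²
(D(57) - 260253)/(485528/224494 + 229034/(((71271 - 56303)*(3817 + S(-387))))) = (57 - 260253)/(485528/224494 + 229034/(((71271 - 56303)*(3817 + (-387)²)))) = -260196/(485528*(1/224494) + 229034/((14968*(3817 + 149769)))) = -260196/(242764/112247 + 229034/((14968*153586))) = -260196/(242764/112247 + 229034/2298875248) = -260196/(242764/112247 + 229034*(1/2298875248)) = -260196/(242764/112247 + 114517/1149437624) = -260196/279054929542435/129020924981128 = -260196*129020924981128/279054929542435 = -33570728596389581088/279054929542435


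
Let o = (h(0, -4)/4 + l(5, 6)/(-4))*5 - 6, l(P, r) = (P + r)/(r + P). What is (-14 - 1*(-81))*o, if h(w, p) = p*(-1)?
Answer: -603/4 ≈ -150.75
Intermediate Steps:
h(w, p) = -p
l(P, r) = 1 (l(P, r) = (P + r)/(P + r) = 1)
o = -9/4 (o = (-1*(-4)/4 + 1/(-4))*5 - 6 = (4*(¼) + 1*(-¼))*5 - 6 = (1 - ¼)*5 - 6 = (¾)*5 - 6 = 15/4 - 6 = -9/4 ≈ -2.2500)
(-14 - 1*(-81))*o = (-14 - 1*(-81))*(-9/4) = (-14 + 81)*(-9/4) = 67*(-9/4) = -603/4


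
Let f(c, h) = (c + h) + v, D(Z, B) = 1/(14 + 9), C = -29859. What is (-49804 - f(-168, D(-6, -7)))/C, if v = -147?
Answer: 379416/228919 ≈ 1.6574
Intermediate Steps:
D(Z, B) = 1/23
f(c, h) = -147 + c + h (f(c, h) = (c + h) - 147 = -147 + c + h)
(-49804 - f(-168, D(-6, -7)))/C = (-49804 - (-147 - 168 + 1/23))/(-29859) = (-49804 - 1*(-7244/23))*(-1/29859) = (-49804 + 7244/23)*(-1/29859) = -1138248/23*(-1/29859) = 379416/228919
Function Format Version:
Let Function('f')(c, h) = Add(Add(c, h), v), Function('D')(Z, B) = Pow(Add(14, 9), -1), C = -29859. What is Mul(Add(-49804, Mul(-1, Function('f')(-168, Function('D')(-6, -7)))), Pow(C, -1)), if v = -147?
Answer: Rational(379416, 228919) ≈ 1.6574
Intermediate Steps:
Function('D')(Z, B) = Rational(1, 23) (Function('D')(Z, B) = Pow(23, -1) = Rational(1, 23))
Function('f')(c, h) = Add(-147, c, h) (Function('f')(c, h) = Add(Add(c, h), -147) = Add(-147, c, h))
Mul(Add(-49804, Mul(-1, Function('f')(-168, Function('D')(-6, -7)))), Pow(C, -1)) = Mul(Add(-49804, Mul(-1, Add(-147, -168, Rational(1, 23)))), Pow(-29859, -1)) = Mul(Add(-49804, Mul(-1, Rational(-7244, 23))), Rational(-1, 29859)) = Mul(Add(-49804, Rational(7244, 23)), Rational(-1, 29859)) = Mul(Rational(-1138248, 23), Rational(-1, 29859)) = Rational(379416, 228919)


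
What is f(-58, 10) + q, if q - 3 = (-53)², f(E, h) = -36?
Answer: 2776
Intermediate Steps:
q = 2812 (q = 3 + (-53)² = 3 + 2809 = 2812)
f(-58, 10) + q = -36 + 2812 = 2776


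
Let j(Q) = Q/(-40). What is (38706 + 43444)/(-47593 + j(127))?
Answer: -3286000/1903847 ≈ -1.7260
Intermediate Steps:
j(Q) = -Q/40 (j(Q) = Q*(-1/40) = -Q/40)
(38706 + 43444)/(-47593 + j(127)) = (38706 + 43444)/(-47593 - 1/40*127) = 82150/(-47593 - 127/40) = 82150/(-1903847/40) = 82150*(-40/1903847) = -3286000/1903847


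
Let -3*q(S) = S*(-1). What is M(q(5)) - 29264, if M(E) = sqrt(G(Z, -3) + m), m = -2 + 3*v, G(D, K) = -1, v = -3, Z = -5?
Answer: -29264 + 2*I*sqrt(3) ≈ -29264.0 + 3.4641*I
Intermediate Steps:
q(S) = S/3 (q(S) = -S*(-1)/3 = -(-1)*S/3 = S/3)
m = -11 (m = -2 + 3*(-3) = -2 - 9 = -11)
M(E) = 2*I*sqrt(3) (M(E) = sqrt(-1 - 11) = sqrt(-12) = 2*I*sqrt(3))
M(q(5)) - 29264 = 2*I*sqrt(3) - 29264 = -29264 + 2*I*sqrt(3)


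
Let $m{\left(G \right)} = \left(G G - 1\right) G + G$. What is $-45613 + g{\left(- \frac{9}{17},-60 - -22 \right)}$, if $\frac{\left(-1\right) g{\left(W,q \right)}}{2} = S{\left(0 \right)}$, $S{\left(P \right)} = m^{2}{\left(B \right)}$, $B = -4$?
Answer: $-53805$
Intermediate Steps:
$m{\left(G \right)} = G + G \left(-1 + G^{2}\right)$ ($m{\left(G \right)} = \left(G^{2} - 1\right) G + G = \left(-1 + G^{2}\right) G + G = G \left(-1 + G^{2}\right) + G = G + G \left(-1 + G^{2}\right)$)
$S{\left(P \right)} = 4096$ ($S{\left(P \right)} = \left(\left(-4\right)^{3}\right)^{2} = \left(-64\right)^{2} = 4096$)
$g{\left(W,q \right)} = -8192$ ($g{\left(W,q \right)} = \left(-2\right) 4096 = -8192$)
$-45613 + g{\left(- \frac{9}{17},-60 - -22 \right)} = -45613 - 8192 = -53805$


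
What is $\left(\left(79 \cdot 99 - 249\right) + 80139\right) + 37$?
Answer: $87748$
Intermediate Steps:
$\left(\left(79 \cdot 99 - 249\right) + 80139\right) + 37 = \left(\left(7821 - 249\right) + 80139\right) + 37 = \left(7572 + 80139\right) + 37 = 87711 + 37 = 87748$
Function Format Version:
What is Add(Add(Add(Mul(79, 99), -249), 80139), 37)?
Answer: 87748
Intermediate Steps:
Add(Add(Add(Mul(79, 99), -249), 80139), 37) = Add(Add(Add(7821, -249), 80139), 37) = Add(Add(7572, 80139), 37) = Add(87711, 37) = 87748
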